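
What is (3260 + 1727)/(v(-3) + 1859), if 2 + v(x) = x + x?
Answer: 4987/1851 ≈ 2.6942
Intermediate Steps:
v(x) = -2 + 2*x (v(x) = -2 + (x + x) = -2 + 2*x)
(3260 + 1727)/(v(-3) + 1859) = (3260 + 1727)/((-2 + 2*(-3)) + 1859) = 4987/((-2 - 6) + 1859) = 4987/(-8 + 1859) = 4987/1851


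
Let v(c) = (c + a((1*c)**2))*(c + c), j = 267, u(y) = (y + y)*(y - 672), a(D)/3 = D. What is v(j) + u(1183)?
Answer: 115556582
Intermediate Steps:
a(D) = 3*D
u(y) = 2*y*(-672 + y) (u(y) = (2*y)*(-672 + y) = 2*y*(-672 + y))
v(c) = 2*c*(c + 3*c**2) (v(c) = (c + 3*(1*c)**2)*(c + c) = (c + 3*c**2)*(2*c) = 2*c*(c + 3*c**2))
v(j) + u(1183) = 267**2*(2 + 6*267) + 2*1183*(-672 + 1183) = 71289*(2 + 1602) + 2*1183*511 = 71289*1604 + 1209026 = 114347556 + 1209026 = 115556582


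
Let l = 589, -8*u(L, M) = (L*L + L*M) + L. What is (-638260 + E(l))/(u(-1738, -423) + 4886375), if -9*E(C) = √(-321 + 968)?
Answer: -127652/883423 - √647/39754035 ≈ -0.14450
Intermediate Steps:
u(L, M) = -L/8 - L²/8 - L*M/8 (u(L, M) = -((L*L + L*M) + L)/8 = -((L² + L*M) + L)/8 = -(L + L² + L*M)/8 = -L/8 - L²/8 - L*M/8)
E(C) = -√647/9 (E(C) = -√(-321 + 968)/9 = -√647/9)
(-638260 + E(l))/(u(-1738, -423) + 4886375) = (-638260 - √647/9)/(-⅛*(-1738)*(1 - 1738 - 423) + 4886375) = (-638260 - √647/9)/(-⅛*(-1738)*(-2160) + 4886375) = (-638260 - √647/9)/(-469260 + 4886375) = (-638260 - √647/9)/4417115 = (-638260 - √647/9)*(1/4417115) = -127652/883423 - √647/39754035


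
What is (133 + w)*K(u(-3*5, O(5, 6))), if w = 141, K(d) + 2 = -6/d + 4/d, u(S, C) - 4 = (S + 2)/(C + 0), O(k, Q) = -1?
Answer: -9864/17 ≈ -580.24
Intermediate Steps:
u(S, C) = 4 + (2 + S)/C (u(S, C) = 4 + (S + 2)/(C + 0) = 4 + (2 + S)/C)
K(d) = -2 - 2/d (K(d) = -2 + (-6/d + 4/d) = -2 - 2/d)
(133 + w)*K(u(-3*5, O(5, 6))) = (133 + 141)*(-2 - 2*(-1/(2 - 3*5 + 4*(-1)))) = 274*(-2 - 2*(-1/(2 - 15 - 4))) = 274*(-2 - 2/((-1*(-17)))) = 274*(-2 - 2/17) = 274*(-36/17) = -9864/17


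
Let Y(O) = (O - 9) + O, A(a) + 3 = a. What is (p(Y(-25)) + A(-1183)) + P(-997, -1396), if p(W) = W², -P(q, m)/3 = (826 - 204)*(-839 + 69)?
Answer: 1439115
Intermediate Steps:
A(a) = -3 + a
P(q, m) = 1436820 (P(q, m) = -3*(826 - 204)*(-839 + 69) = -1866*(-770) = -3*(-478940) = 1436820)
Y(O) = -9 + 2*O (Y(O) = (-9 + O) + O = -9 + 2*O)
(p(Y(-25)) + A(-1183)) + P(-997, -1396) = ((-9 + 2*(-25))² + (-3 - 1183)) + 1436820 = ((-9 - 50)² - 1186) + 1436820 = ((-59)² - 1186) + 1436820 = (3481 - 1186) + 1436820 = 2295 + 1436820 = 1439115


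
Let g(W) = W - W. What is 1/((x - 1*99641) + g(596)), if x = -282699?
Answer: -1/382340 ≈ -2.6155e-6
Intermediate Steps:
g(W) = 0
1/((x - 1*99641) + g(596)) = 1/((-282699 - 1*99641) + 0) = 1/((-282699 - 99641) + 0) = 1/(-382340 + 0) = 1/(-382340) = -1/382340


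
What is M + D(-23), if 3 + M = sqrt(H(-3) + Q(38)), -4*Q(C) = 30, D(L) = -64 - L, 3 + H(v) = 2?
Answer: -44 + I*sqrt(34)/2 ≈ -44.0 + 2.9155*I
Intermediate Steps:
H(v) = -1 (H(v) = -3 + 2 = -1)
Q(C) = -15/2 (Q(C) = -1/4*30 = -15/2)
M = -3 + I*sqrt(34)/2 (M = -3 + sqrt(-1 - 15/2) = -3 + sqrt(-17/2) = -3 + I*sqrt(34)/2 ≈ -3.0 + 2.9155*I)
M + D(-23) = (-3 + I*sqrt(34)/2) + (-64 - 1*(-23)) = (-3 + I*sqrt(34)/2) + (-64 + 23) = (-3 + I*sqrt(34)/2) - 41 = -44 + I*sqrt(34)/2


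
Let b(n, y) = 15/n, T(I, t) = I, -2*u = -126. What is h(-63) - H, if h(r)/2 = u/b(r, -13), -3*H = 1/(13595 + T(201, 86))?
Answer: -109512643/206940 ≈ -529.20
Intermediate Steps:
u = 63 (u = -½*(-126) = 63)
H = -1/41388 (H = -1/(3*(13595 + 201)) = -⅓/13796 = -⅓*1/13796 = -1/41388 ≈ -2.4162e-5)
h(r) = 42*r/5 (h(r) = 2*(63/((15/r))) = 2*(63*(r/15)) = 2*(21*r/5) = 42*r/5)
h(-63) - H = (42/5)*(-63) - 1*(-1/41388) = -2646/5 + 1/41388 = -109512643/206940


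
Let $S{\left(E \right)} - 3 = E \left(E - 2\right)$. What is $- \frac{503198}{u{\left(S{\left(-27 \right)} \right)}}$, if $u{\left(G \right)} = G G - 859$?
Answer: $- \frac{503198}{616937} \approx -0.81564$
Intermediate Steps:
$S{\left(E \right)} = 3 + E \left(-2 + E\right)$ ($S{\left(E \right)} = 3 + E \left(E - 2\right) = 3 + E \left(-2 + E\right)$)
$u{\left(G \right)} = -859 + G^{2}$ ($u{\left(G \right)} = G^{2} - 859 = -859 + G^{2}$)
$- \frac{503198}{u{\left(S{\left(-27 \right)} \right)}} = - \frac{503198}{-859 + \left(3 + \left(-27\right)^{2} - -54\right)^{2}} = - \frac{503198}{-859 + \left(3 + 729 + 54\right)^{2}} = - \frac{503198}{-859 + 786^{2}} = - \frac{503198}{-859 + 617796} = - \frac{503198}{616937}$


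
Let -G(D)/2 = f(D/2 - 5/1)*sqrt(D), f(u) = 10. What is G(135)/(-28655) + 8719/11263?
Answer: 8719/11263 + 12*sqrt(15)/5731 ≈ 0.78224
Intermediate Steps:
G(D) = -20*sqrt(D)
G(135)/(-28655) + 8719/11263 = -60*sqrt(15)/(-28655) + 8719/11263 = -60*sqrt(15)*(-1/28655) + 8719*(1/11263) = -60*sqrt(15)*(-1/28655) + 8719/11263 = 12*sqrt(15)/5731 + 8719/11263 = 8719/11263 + 12*sqrt(15)/5731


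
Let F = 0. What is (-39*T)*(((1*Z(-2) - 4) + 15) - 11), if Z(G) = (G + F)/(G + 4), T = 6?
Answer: 234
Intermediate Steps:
Z(G) = G/(4 + G) (Z(G) = (G + 0)/(G + 4) = G/(4 + G))
(-39*T)*(((1*Z(-2) - 4) + 15) - 11) = (-39*6)*(((1*(-2/(4 - 2)) - 4) + 15) - 11) = -234*(((1*(-2/2) - 4) + 15) - 11) = -234*(((1*(-2*1/2) - 4) + 15) - 11) = -234*(((1*(-1) - 4) + 15) - 11) = -234*(((-1 - 4) + 15) - 11) = -234*((-5 + 15) - 11) = -234*(10 - 11) = -234*(-1) = 234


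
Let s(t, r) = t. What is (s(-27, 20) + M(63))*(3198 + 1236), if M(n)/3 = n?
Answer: 718308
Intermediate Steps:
M(n) = 3*n
(s(-27, 20) + M(63))*(3198 + 1236) = (-27 + 3*63)*(3198 + 1236) = (-27 + 189)*4434 = 162*4434 = 718308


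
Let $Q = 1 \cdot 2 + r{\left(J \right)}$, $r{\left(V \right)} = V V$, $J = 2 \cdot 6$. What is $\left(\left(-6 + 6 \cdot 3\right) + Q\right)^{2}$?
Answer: $24964$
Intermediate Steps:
$J = 12$
$r{\left(V \right)} = V^{2}$
$Q = 146$ ($Q = 1 \cdot 2 + 12^{2} = 2 + 144 = 146$)
$\left(\left(-6 + 6 \cdot 3\right) + Q\right)^{2} = \left(\left(-6 + 6 \cdot 3\right) + 146\right)^{2} = \left(\left(-6 + 18\right) + 146\right)^{2} = \left(12 + 146\right)^{2} = 158^{2} = 24964$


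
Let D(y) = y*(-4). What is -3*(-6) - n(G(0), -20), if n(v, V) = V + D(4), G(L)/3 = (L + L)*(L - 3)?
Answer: 54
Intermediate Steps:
D(y) = -4*y
G(L) = 6*L*(-3 + L) (G(L) = 3*((L + L)*(L - 3)) = 3*((2*L)*(-3 + L)) = 3*(2*L*(-3 + L)) = 6*L*(-3 + L))
n(v, V) = -16 + V (n(v, V) = V - 4*4 = V - 16 = -16 + V)
-3*(-6) - n(G(0), -20) = -3*(-6) - (-16 - 20) = 18 - 1*(-36) = 18 + 36 = 54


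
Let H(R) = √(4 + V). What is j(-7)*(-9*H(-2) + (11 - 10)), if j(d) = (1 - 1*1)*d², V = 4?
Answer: 0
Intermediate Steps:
j(d) = 0 (j(d) = (1 - 1)*d² = 0*d² = 0)
H(R) = 2*√2 (H(R) = √(4 + 4) = √8 = 2*√2)
j(-7)*(-9*H(-2) + (11 - 10)) = 0*(-18*√2 + (11 - 10)) = 0*(-18*√2 + 1) = 0*(1 - 18*√2) = 0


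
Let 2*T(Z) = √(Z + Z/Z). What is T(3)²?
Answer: 1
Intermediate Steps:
T(Z) = √(1 + Z)/2 (T(Z) = √(Z + Z/Z)/2 = √(Z + 1)/2 = √(1 + Z)/2)
T(3)² = (√(1 + 3)/2)² = (√4/2)² = ((½)*2)² = 1² = 1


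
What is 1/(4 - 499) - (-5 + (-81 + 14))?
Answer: 35639/495 ≈ 71.998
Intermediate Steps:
1/(4 - 499) - (-5 + (-81 + 14)) = 1/(-495) - (-5 - 67) = -1/495 - 1*(-72) = -1/495 + 72 = 35639/495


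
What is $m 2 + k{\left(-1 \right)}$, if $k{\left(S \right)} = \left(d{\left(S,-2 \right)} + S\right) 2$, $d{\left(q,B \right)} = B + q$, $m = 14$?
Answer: $20$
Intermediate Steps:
$k{\left(S \right)} = -4 + 4 S$ ($k{\left(S \right)} = \left(\left(-2 + S\right) + S\right) 2 = \left(-2 + 2 S\right) 2 = -4 + 4 S$)
$m 2 + k{\left(-1 \right)} = 14 \cdot 2 + \left(-4 + 4 \left(-1\right)\right) = 28 - 8 = 20$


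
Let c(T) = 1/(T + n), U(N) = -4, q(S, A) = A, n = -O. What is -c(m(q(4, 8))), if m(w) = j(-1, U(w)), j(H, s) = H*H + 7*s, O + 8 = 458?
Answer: 1/477 ≈ 0.0020964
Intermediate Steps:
O = 450 (O = -8 + 458 = 450)
n = -450 (n = -1*450 = -450)
j(H, s) = H² + 7*s
m(w) = -27 (m(w) = (-1)² + 7*(-4) = 1 - 28 = -27)
c(T) = 1/(-450 + T) (c(T) = 1/(T - 450) = 1/(-450 + T))
-c(m(q(4, 8))) = -1/(-450 - 27) = -1/(-477) = -1*(-1/477) = 1/477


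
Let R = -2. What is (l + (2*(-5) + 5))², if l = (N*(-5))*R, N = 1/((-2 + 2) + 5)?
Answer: 9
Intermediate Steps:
N = ⅕ (N = 1/(0 + 5) = 1/5 = ⅕ ≈ 0.20000)
l = 2 (l = ((⅕)*(-5))*(-2) = -1*(-2) = 2)
(l + (2*(-5) + 5))² = (2 + (2*(-5) + 5))² = (2 + (-10 + 5))² = (2 - 5)² = (-3)² = 9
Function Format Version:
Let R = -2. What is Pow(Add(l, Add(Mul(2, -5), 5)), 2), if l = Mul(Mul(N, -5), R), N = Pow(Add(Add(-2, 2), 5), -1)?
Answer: 9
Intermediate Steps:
N = Rational(1, 5) (N = Pow(Add(0, 5), -1) = Pow(5, -1) = Rational(1, 5) ≈ 0.20000)
l = 2 (l = Mul(Mul(Rational(1, 5), -5), -2) = Mul(-1, -2) = 2)
Pow(Add(l, Add(Mul(2, -5), 5)), 2) = Pow(Add(2, Add(Mul(2, -5), 5)), 2) = Pow(Add(2, Add(-10, 5)), 2) = Pow(Add(2, -5), 2) = Pow(-3, 2) = 9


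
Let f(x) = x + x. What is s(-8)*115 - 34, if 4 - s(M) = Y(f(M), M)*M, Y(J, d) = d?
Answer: -6934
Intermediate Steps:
f(x) = 2*x
s(M) = 4 - M² (s(M) = 4 - M*M = 4 - M²)
s(-8)*115 - 34 = (4 - 1*(-8)²)*115 - 34 = (4 - 1*64)*115 - 34 = (4 - 64)*115 - 34 = -60*115 - 34 = -6900 - 34 = -6934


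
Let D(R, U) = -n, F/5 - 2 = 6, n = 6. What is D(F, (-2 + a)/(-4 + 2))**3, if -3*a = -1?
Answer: -216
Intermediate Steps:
a = 1/3 (a = -1/3*(-1) = 1/3 ≈ 0.33333)
F = 40 (F = 10 + 5*6 = 10 + 30 = 40)
D(R, U) = -6 (D(R, U) = -1*6 = -6)
D(F, (-2 + a)/(-4 + 2))**3 = (-6)**3 = -216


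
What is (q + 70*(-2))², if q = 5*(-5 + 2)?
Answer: 24025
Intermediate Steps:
q = -15 (q = 5*(-3) = -15)
(q + 70*(-2))² = (-15 + 70*(-2))² = (-15 - 140)² = (-155)² = 24025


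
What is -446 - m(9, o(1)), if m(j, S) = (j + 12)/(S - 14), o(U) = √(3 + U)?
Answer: -1777/4 ≈ -444.25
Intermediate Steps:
m(j, S) = (12 + j)/(-14 + S)
-446 - m(9, o(1)) = -446 - (12 + 9)/(-14 + √(3 + 1)) = -446 - 21/(-14 + √4) = -446 - 21/(-14 + 2) = -446 - 21/(-12) = -446 - (-1)*21/12 = -446 - 1*(-7/4) = -446 + 7/4 = -1777/4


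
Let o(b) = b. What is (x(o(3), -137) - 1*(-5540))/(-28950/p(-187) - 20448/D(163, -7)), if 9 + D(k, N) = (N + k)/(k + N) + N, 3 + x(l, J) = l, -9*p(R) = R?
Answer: -2589950/14079 ≈ -183.96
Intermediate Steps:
p(R) = -R/9
x(l, J) = -3 + l
D(k, N) = -8 + N (D(k, N) = -9 + ((N + k)/(k + N) + N) = -9 + ((N + k)/(N + k) + N) = -9 + (1 + N) = -8 + N)
(x(o(3), -137) - 1*(-5540))/(-28950/p(-187) - 20448/D(163, -7)) = ((-3 + 3) - 1*(-5540))/(-28950/((-⅑*(-187))) - 20448/(-8 - 7)) = (0 + 5540)/(-28950/187/9 - 20448/(-15)) = 5540/(-28950*9/187 - 20448*(-1/15)) = 5540/(-260550/187 + 6816/5) = 5540/(-28158/935) = 5540*(-935/28158) = -2589950/14079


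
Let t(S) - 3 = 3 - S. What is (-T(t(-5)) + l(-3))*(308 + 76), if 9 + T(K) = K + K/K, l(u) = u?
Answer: -2304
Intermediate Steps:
t(S) = 6 - S (t(S) = 3 + (3 - S) = 6 - S)
T(K) = -8 + K (T(K) = -9 + (K + K/K) = -9 + (K + 1) = -9 + (1 + K) = -8 + K)
(-T(t(-5)) + l(-3))*(308 + 76) = (-(-8 + (6 - 1*(-5))) - 3)*(308 + 76) = (-(-8 + (6 + 5)) - 3)*384 = (-(-8 + 11) - 3)*384 = (-1*3 - 3)*384 = (-3 - 3)*384 = -6*384 = -2304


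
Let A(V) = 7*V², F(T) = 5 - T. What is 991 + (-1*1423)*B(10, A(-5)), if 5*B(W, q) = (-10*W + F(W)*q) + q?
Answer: 228671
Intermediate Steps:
B(W, q) = -2*W + q/5 + q*(5 - W)/5 (B(W, q) = ((-10*W + (5 - W)*q) + q)/5 = ((-10*W + q*(5 - W)) + q)/5 = (q - 10*W + q*(5 - W))/5 = -2*W + q/5 + q*(5 - W)/5)
991 + (-1*1423)*B(10, A(-5)) = 991 + (-1*1423)*(-2*10 + (7*(-5)²)/5 - 7*(-5)²*(-5 + 10)/5) = 991 - 1423*(-20 + (7*25)/5 - ⅕*7*25*5) = 991 - 1423*(-20 + (⅕)*175 - ⅕*175*5) = 991 - 1423*(-20 + 35 - 175) = 991 - 1423*(-160) = 991 + 227680 = 228671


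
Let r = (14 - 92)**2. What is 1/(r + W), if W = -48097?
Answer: -1/42013 ≈ -2.3802e-5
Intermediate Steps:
r = 6084 (r = (-78)**2 = 6084)
1/(r + W) = 1/(6084 - 48097) = 1/(-42013) = -1/42013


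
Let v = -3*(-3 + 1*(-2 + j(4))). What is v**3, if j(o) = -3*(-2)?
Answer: -27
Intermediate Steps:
j(o) = 6
v = -3 (v = -3*(-3 + 1*(-2 + 6)) = -3*(-3 + 1*4) = -3*(-3 + 4) = -3*1 = -3)
v**3 = (-3)**3 = -27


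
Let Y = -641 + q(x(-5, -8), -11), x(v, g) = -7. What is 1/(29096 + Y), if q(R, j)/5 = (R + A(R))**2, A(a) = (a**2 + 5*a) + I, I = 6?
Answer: 1/29300 ≈ 3.4130e-5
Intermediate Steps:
A(a) = 6 + a**2 + 5*a (A(a) = (a**2 + 5*a) + 6 = 6 + a**2 + 5*a)
q(R, j) = 5*(6 + R**2 + 6*R)**2 (q(R, j) = 5*(R + (6 + R**2 + 5*R))**2 = 5*(6 + R**2 + 6*R)**2)
Y = 204 (Y = -641 + 5*(6 + (-7)**2 + 6*(-7))**2 = -641 + 5*(6 + 49 - 42)**2 = -641 + 5*13**2 = -641 + 5*169 = -641 + 845 = 204)
1/(29096 + Y) = 1/(29096 + 204) = 1/29300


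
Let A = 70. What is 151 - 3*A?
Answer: -59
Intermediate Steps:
151 - 3*A = 151 - 3*70 = 151 - 210 = -59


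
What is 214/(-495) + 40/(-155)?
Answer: -10594/15345 ≈ -0.69039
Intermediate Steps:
214/(-495) + 40/(-155) = 214*(-1/495) + 40*(-1/155) = -214/495 - 8/31 = -10594/15345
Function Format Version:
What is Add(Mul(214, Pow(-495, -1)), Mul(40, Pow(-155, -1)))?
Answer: Rational(-10594, 15345) ≈ -0.69039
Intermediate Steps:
Add(Mul(214, Pow(-495, -1)), Mul(40, Pow(-155, -1))) = Add(Mul(214, Rational(-1, 495)), Mul(40, Rational(-1, 155))) = Add(Rational(-214, 495), Rational(-8, 31)) = Rational(-10594, 15345)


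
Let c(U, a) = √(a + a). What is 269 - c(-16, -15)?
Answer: 269 - I*√30 ≈ 269.0 - 5.4772*I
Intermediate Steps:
c(U, a) = √2*√a (c(U, a) = √(2*a) = √2*√a)
269 - c(-16, -15) = 269 - √2*√(-15) = 269 - √2*I*√15 = 269 - I*√30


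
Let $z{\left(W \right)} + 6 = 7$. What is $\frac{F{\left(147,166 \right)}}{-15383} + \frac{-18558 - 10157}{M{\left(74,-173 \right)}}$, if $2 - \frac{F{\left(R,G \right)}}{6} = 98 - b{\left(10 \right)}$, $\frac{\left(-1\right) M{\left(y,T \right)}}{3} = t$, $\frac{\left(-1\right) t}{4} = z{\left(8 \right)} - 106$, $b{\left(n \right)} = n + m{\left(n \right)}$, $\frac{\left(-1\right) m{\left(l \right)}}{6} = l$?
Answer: $\frac{88565321}{3876516} \approx 22.847$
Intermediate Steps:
$m{\left(l \right)} = - 6 l$
$z{\left(W \right)} = 1$ ($z{\left(W \right)} = -6 + 7 = 1$)
$b{\left(n \right)} = - 5 n$ ($b{\left(n \right)} = n - 6 n = - 5 n$)
$t = 420$ ($t = - 4 \left(1 - 106\right) = \left(-4\right) \left(-105\right) = 420$)
$M{\left(y,T \right)} = -1260$ ($M{\left(y,T \right)} = \left(-3\right) 420 = -1260$)
$F{\left(R,G \right)} = -876$ ($F{\left(R,G \right)} = 12 - 6 \left(98 - \left(-5\right) 10\right) = 12 - 6 \left(98 - -50\right) = 12 - 6 \left(98 + 50\right) = 12 - 888 = -876$)
$\frac{F{\left(147,166 \right)}}{-15383} + \frac{-18558 - 10157}{M{\left(74,-173 \right)}} = - \frac{876}{-15383} + \frac{-18558 - 10157}{-1260} = \left(-876\right) \left(- \frac{1}{15383}\right) + \left(-18558 - 10157\right) \left(- \frac{1}{1260}\right) = \frac{876}{15383} - - \frac{5743}{252} = \frac{876}{15383} + \frac{5743}{252} = \frac{88565321}{3876516}$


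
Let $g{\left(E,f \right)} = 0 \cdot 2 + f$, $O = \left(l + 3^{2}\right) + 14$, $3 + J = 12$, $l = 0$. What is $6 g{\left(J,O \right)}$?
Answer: $138$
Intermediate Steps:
$J = 9$ ($J = -3 + 12 = 9$)
$O = 23$ ($O = \left(0 + 3^{2}\right) + 14 = \left(0 + 9\right) + 14 = 9 + 14 = 23$)
$g{\left(E,f \right)} = f$ ($g{\left(E,f \right)} = 0 + f = f$)
$6 g{\left(J,O \right)} = 6 \cdot 23 = 138$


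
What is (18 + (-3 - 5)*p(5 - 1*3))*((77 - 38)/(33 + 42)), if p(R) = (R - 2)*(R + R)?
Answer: 234/25 ≈ 9.3600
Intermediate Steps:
p(R) = 2*R*(-2 + R) (p(R) = (-2 + R)*(2*R) = 2*R*(-2 + R))
(18 + (-3 - 5)*p(5 - 1*3))*((77 - 38)/(33 + 42)) = (18 + (-3 - 5)*(2*(5 - 1*3)*(-2 + (5 - 1*3))))*((77 - 38)/(33 + 42)) = (18 - 16*(5 - 3)*(-2 + (5 - 3)))*(39/75) = (18 - 16*2*(-2 + 2))*(39*(1/75)) = (18 - 16*2*0)*(13/25) = (18 - 8*0)*(13/25) = (18 + 0)*(13/25) = 18*(13/25) = 234/25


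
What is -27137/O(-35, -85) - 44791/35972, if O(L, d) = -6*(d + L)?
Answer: -252105421/6474960 ≈ -38.935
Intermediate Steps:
O(L, d) = -6*L - 6*d (O(L, d) = -6*(L + d) = -6*L - 6*d)
-27137/O(-35, -85) - 44791/35972 = -27137/(-6*(-35) - 6*(-85)) - 44791/35972 = -27137/(210 + 510) - 44791*1/35972 = -27137/720 - 44791/35972 = -252105421/6474960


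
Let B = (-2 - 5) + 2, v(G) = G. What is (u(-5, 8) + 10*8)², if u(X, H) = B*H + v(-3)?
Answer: 1369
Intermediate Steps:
B = -5 (B = -7 + 2 = -5)
u(X, H) = -3 - 5*H (u(X, H) = -5*H - 3 = -3 - 5*H)
(u(-5, 8) + 10*8)² = ((-3 - 5*8) + 10*8)² = ((-3 - 40) + 80)² = (-43 + 80)² = 37² = 1369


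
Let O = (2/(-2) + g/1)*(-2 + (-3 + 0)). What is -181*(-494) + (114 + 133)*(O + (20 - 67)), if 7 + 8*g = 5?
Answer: 317395/4 ≈ 79349.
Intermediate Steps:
g = -1/4 (g = -7/8 + (1/8)*5 = -7/8 + 5/8 = -1/4 ≈ -0.25000)
O = 25/4 (O = (2/(-2) - 1/4/1)*(-2 + (-3 + 0)) = (2*(-1/2) - 1/4*1)*(-2 - 3) = (-1 - 1/4)*(-5) = -5/4*(-5) = 25/4 ≈ 6.2500)
-181*(-494) + (114 + 133)*(O + (20 - 67)) = -181*(-494) + (114 + 133)*(25/4 + (20 - 67)) = 89414 + 247*(25/4 - 47) = 89414 + 247*(-163/4) = 89414 - 40261/4 = 317395/4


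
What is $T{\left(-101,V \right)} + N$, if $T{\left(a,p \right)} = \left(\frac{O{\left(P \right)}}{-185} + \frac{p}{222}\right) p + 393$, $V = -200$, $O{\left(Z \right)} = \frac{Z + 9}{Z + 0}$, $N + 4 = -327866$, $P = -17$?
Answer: $- \frac{617608139}{1887} \approx -3.273 \cdot 10^{5}$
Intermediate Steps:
$N = -327870$ ($N = -4 - 327866 = -327870$)
$O{\left(Z \right)} = \frac{9 + Z}{Z}$
$T{\left(a,p \right)} = 393 + p \left(- \frac{8}{3145} + \frac{p}{222}\right)$ ($T{\left(a,p \right)} = \left(\frac{\frac{1}{-17} \left(9 - 17\right)}{-185} + \frac{p}{222}\right) p + 393 = \left(\left(- \frac{1}{17}\right) \left(-8\right) \left(- \frac{1}{185}\right) + p \frac{1}{222}\right) p + 393 = \left(\frac{8}{17} \left(- \frac{1}{185}\right) + \frac{p}{222}\right) p + 393 = \left(- \frac{8}{3145} + \frac{p}{222}\right) p + 393 = p \left(- \frac{8}{3145} + \frac{p}{222}\right) + 393 = 393 + p \left(- \frac{8}{3145} + \frac{p}{222}\right)$)
$T{\left(-101,V \right)} + N = \left(393 - - \frac{320}{629} + \frac{\left(-200\right)^{2}}{222}\right) - 327870 = \left(393 + \frac{320}{629} + \frac{1}{222} \cdot 40000\right) - 327870 = \left(393 + \frac{320}{629} + \frac{20000}{111}\right) - 327870 = \frac{1082551}{1887} - 327870 = - \frac{617608139}{1887}$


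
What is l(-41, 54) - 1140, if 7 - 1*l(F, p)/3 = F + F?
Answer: -873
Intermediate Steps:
l(F, p) = 21 - 6*F (l(F, p) = 21 - 3*(F + F) = 21 - 6*F)
l(-41, 54) - 1140 = (21 - 6*(-41)) - 1140 = (21 + 246) - 1140 = 267 - 1140 = -873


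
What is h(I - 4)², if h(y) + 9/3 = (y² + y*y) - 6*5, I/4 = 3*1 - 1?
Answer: 1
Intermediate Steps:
I = 8 (I = 4*(3*1 - 1) = 4*(3 - 1) = 4*2 = 8)
h(y) = -33 + 2*y² (h(y) = -3 + ((y² + y*y) - 6*5) = -3 + ((y² + y²) - 30) = -3 + (2*y² - 30) = -3 + (-30 + 2*y²) = -33 + 2*y²)
h(I - 4)² = (-33 + 2*(8 - 4)²)² = (-33 + 2*4²)² = (-33 + 2*16)² = (-33 + 32)² = (-1)² = 1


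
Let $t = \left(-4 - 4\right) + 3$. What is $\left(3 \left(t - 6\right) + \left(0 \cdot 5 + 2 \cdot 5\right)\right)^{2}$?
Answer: $529$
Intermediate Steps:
$t = -5$ ($t = -8 + 3 = -5$)
$\left(3 \left(t - 6\right) + \left(0 \cdot 5 + 2 \cdot 5\right)\right)^{2} = \left(3 \left(-5 - 6\right) + \left(0 \cdot 5 + 2 \cdot 5\right)\right)^{2} = \left(3 \left(-11\right) + \left(0 + 10\right)\right)^{2} = \left(-33 + 10\right)^{2} = \left(-23\right)^{2} = 529$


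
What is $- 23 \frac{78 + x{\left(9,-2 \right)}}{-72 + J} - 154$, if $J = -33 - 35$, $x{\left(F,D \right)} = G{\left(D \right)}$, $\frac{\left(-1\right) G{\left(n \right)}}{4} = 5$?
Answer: $- \frac{10113}{70} \approx -144.47$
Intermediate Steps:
$G{\left(n \right)} = -20$ ($G{\left(n \right)} = \left(-4\right) 5 = -20$)
$x{\left(F,D \right)} = -20$
$J = -68$
$- 23 \frac{78 + x{\left(9,-2 \right)}}{-72 + J} - 154 = - 23 \frac{78 - 20}{-72 - 68} - 154 = - 23 \frac{58}{-140} - 154 = - 23 \cdot 58 \left(- \frac{1}{140}\right) - 154 = \left(-23\right) \left(- \frac{29}{70}\right) - 154 = \frac{667}{70} - 154 = - \frac{10113}{70}$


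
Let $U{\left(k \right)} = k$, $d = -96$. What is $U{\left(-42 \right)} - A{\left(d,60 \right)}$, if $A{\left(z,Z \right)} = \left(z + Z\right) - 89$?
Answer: $83$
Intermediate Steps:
$A{\left(z,Z \right)} = -89 + Z + z$ ($A{\left(z,Z \right)} = \left(Z + z\right) - 89 = -89 + Z + z$)
$U{\left(-42 \right)} - A{\left(d,60 \right)} = -42 - \left(-89 + 60 - 96\right) = -42 - -125 = -42 + 125 = 83$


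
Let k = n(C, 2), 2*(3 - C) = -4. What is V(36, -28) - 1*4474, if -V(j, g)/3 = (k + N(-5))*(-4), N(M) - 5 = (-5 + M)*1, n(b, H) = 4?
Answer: -4486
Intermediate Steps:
C = 5 (C = 3 - 1/2*(-4) = 3 + 2 = 5)
k = 4
N(M) = M (N(M) = 5 + (-5 + M)*1 = 5 + (-5 + M) = M)
V(j, g) = -12 (V(j, g) = -3*(4 - 5)*(-4) = -(-3)*(-4) = -3*4 = -12)
V(36, -28) - 1*4474 = -12 - 1*4474 = -12 - 4474 = -4486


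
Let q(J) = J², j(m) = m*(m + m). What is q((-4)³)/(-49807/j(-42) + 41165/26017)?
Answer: -375963549696/1150598599 ≈ -326.75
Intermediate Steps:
j(m) = 2*m² (j(m) = m*(2*m) = 2*m²)
q((-4)³)/(-49807/j(-42) + 41165/26017) = ((-4)³)²/(-49807/(2*(-42)²) + 41165/26017) = (-64)²/(-49807/(2*1764) + 41165*(1/26017)) = 4096/(-49807/3528 + 41165/26017) = 4096/(-1150598599/91787976) = 4096*(-91787976/1150598599) = -375963549696/1150598599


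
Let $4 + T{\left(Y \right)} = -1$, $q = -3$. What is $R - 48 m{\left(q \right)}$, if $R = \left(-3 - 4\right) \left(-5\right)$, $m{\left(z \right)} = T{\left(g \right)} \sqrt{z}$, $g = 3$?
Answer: $35 + 240 i \sqrt{3} \approx 35.0 + 415.69 i$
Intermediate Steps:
$T{\left(Y \right)} = -5$ ($T{\left(Y \right)} = -4 - 1 = -5$)
$m{\left(z \right)} = - 5 \sqrt{z}$
$R = 35$ ($R = \left(-7\right) \left(-5\right) = 35$)
$R - 48 m{\left(q \right)} = 35 - 48 \left(- 5 \sqrt{-3}\right) = 35 - 48 \left(- 5 i \sqrt{3}\right) = 35 + 240 i \sqrt{3}$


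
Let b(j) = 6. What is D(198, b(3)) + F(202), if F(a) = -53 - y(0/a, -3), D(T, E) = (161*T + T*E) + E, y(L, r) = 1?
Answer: 33018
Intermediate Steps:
D(T, E) = E + 161*T + E*T (D(T, E) = (161*T + E*T) + E = E + 161*T + E*T)
F(a) = -54 (F(a) = -53 - 1*1 = -53 - 1 = -54)
D(198, b(3)) + F(202) = (6 + 161*198 + 6*198) - 54 = (6 + 31878 + 1188) - 54 = 33072 - 54 = 33018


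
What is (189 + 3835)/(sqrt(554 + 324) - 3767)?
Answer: -15158408/14189411 - 4024*sqrt(878)/14189411 ≈ -1.0767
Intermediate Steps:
(189 + 3835)/(sqrt(554 + 324) - 3767) = 4024/(sqrt(878) - 3767) = 4024/(-3767 + sqrt(878))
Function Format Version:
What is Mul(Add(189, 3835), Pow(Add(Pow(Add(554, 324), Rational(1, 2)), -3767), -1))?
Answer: Add(Rational(-15158408, 14189411), Mul(Rational(-4024, 14189411), Pow(878, Rational(1, 2)))) ≈ -1.0767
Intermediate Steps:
Mul(Add(189, 3835), Pow(Add(Pow(Add(554, 324), Rational(1, 2)), -3767), -1)) = Mul(4024, Pow(Add(Pow(878, Rational(1, 2)), -3767), -1)) = Mul(4024, Pow(Add(-3767, Pow(878, Rational(1, 2))), -1))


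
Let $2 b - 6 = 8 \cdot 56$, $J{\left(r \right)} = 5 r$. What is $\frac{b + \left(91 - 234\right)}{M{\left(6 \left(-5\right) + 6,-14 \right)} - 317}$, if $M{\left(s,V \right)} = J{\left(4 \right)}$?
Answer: $- \frac{28}{99} \approx -0.28283$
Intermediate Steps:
$b = 227$ ($b = 3 + \frac{8 \cdot 56}{2} = 3 + \frac{1}{2} \cdot 448 = 3 + 224 = 227$)
$M{\left(s,V \right)} = 20$ ($M{\left(s,V \right)} = 5 \cdot 4 = 20$)
$\frac{b + \left(91 - 234\right)}{M{\left(6 \left(-5\right) + 6,-14 \right)} - 317} = \frac{227 + \left(91 - 234\right)}{20 - 317} = \frac{227 + \left(91 - 234\right)}{-297} = \left(227 - 143\right) \left(- \frac{1}{297}\right) = 84 \left(- \frac{1}{297}\right) = - \frac{28}{99}$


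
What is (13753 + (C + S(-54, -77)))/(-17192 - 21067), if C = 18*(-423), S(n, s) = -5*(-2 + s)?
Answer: -242/1417 ≈ -0.17078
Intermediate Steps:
S(n, s) = 10 - 5*s
C = -7614
(13753 + (C + S(-54, -77)))/(-17192 - 21067) = (13753 + (-7614 + (10 - 5*(-77))))/(-17192 - 21067) = (13753 + (-7614 + (10 + 385)))/(-38259) = (13753 + (-7614 + 395))*(-1/38259) = (13753 - 7219)*(-1/38259) = 6534*(-1/38259) = -242/1417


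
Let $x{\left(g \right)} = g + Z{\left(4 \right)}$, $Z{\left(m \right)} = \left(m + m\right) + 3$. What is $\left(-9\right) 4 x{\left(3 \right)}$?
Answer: $-504$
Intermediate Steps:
$Z{\left(m \right)} = 3 + 2 m$ ($Z{\left(m \right)} = 2 m + 3 = 3 + 2 m$)
$x{\left(g \right)} = 11 + g$ ($x{\left(g \right)} = g + \left(3 + 2 \cdot 4\right) = g + \left(3 + 8\right) = g + 11 = 11 + g$)
$\left(-9\right) 4 x{\left(3 \right)} = \left(-9\right) 4 \left(11 + 3\right) = \left(-36\right) 14 = -504$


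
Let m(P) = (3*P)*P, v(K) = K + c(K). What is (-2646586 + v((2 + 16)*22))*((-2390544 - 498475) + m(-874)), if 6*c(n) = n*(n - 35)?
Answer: 1566576652324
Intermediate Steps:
c(n) = n*(-35 + n)/6 (c(n) = (n*(n - 35))/6 = (n*(-35 + n))/6 = n*(-35 + n)/6)
v(K) = K + K*(-35 + K)/6
m(P) = 3*P**2
(-2646586 + v((2 + 16)*22))*((-2390544 - 498475) + m(-874)) = (-2646586 + ((2 + 16)*22)*(-29 + (2 + 16)*22)/6)*((-2390544 - 498475) + 3*(-874)**2) = (-2646586 + (18*22)*(-29 + 18*22)/6)*(-2889019 + 3*763876) = (-2646586 + (1/6)*396*(-29 + 396))*(-2889019 + 2291628) = (-2646586 + (1/6)*396*367)*(-597391) = (-2646586 + 24222)*(-597391) = -2622364*(-597391) = 1566576652324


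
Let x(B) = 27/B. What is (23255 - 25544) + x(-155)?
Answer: -354822/155 ≈ -2289.2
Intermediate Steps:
(23255 - 25544) + x(-155) = (23255 - 25544) + 27/(-155) = -2289 + 27*(-1/155) = -2289 - 27/155 = -354822/155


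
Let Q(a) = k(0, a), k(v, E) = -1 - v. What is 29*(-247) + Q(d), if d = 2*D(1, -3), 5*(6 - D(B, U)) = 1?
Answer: -7164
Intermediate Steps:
D(B, U) = 29/5 (D(B, U) = 6 - ⅕*1 = 6 - ⅕ = 29/5)
d = 58/5 (d = 2*(29/5) = 58/5 ≈ 11.600)
Q(a) = -1 (Q(a) = -1 - 1*0 = -1 + 0 = -1)
29*(-247) + Q(d) = 29*(-247) - 1 = -7163 - 1 = -7164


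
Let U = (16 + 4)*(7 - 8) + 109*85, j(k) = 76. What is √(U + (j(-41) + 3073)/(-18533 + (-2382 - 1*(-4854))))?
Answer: 2*√596187516139/16061 ≈ 96.150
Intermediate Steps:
U = 9245 (U = 20*(-1) + 9265 = -20 + 9265 = 9245)
√(U + (j(-41) + 3073)/(-18533 + (-2382 - 1*(-4854)))) = √(9245 + (76 + 3073)/(-18533 + (-2382 - 1*(-4854)))) = √(9245 + 3149/(-18533 + (-2382 + 4854))) = √(9245 + 3149/(-18533 + 2472)) = √(9245 + 3149/(-16061)) = √(9245 + 3149*(-1/16061)) = √(9245 - 3149/16061) = √(148480796/16061) = 2*√596187516139/16061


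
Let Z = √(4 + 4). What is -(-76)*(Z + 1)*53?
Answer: 4028 + 8056*√2 ≈ 15421.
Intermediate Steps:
Z = 2*√2 (Z = √8 = 2*√2 ≈ 2.8284)
-(-76)*(Z + 1)*53 = -(-76)*(2*√2 + 1)*53 = -(-76)*(1 + 2*√2)*53 = -38*(-2 - 4*√2)*53 = (76 + 152*√2)*53 = 4028 + 8056*√2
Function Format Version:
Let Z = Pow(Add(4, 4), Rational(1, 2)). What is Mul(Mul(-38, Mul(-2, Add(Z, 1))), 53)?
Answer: Add(4028, Mul(8056, Pow(2, Rational(1, 2)))) ≈ 15421.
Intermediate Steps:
Z = Mul(2, Pow(2, Rational(1, 2))) (Z = Pow(8, Rational(1, 2)) = Mul(2, Pow(2, Rational(1, 2))) ≈ 2.8284)
Mul(Mul(-38, Mul(-2, Add(Z, 1))), 53) = Mul(Mul(-38, Mul(-2, Add(Mul(2, Pow(2, Rational(1, 2))), 1))), 53) = Mul(Mul(-38, Mul(-2, Add(1, Mul(2, Pow(2, Rational(1, 2)))))), 53) = Mul(Mul(-38, Add(-2, Mul(-4, Pow(2, Rational(1, 2))))), 53) = Mul(Add(76, Mul(152, Pow(2, Rational(1, 2)))), 53) = Add(4028, Mul(8056, Pow(2, Rational(1, 2))))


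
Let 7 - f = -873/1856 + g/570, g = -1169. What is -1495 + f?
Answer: -785758843/528960 ≈ -1485.5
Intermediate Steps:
f = 5036357/528960 (f = 7 - (-873/1856 - 1169/570) = 7 - 1*(-1333637/528960) = 7 + 1333637/528960 = 5036357/528960 ≈ 9.5212)
-1495 + f = -1495 + 5036357/528960 = -785758843/528960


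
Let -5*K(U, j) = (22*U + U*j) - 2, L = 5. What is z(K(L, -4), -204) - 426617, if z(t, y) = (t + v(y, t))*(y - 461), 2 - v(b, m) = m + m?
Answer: -439651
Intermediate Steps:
v(b, m) = 2 - 2*m (v(b, m) = 2 - (m + m) = 2 - 2*m)
K(U, j) = ⅖ - 22*U/5 - U*j/5 (K(U, j) = -((22*U + U*j) - 2)/5 = -(-2 + 22*U + U*j)/5 = ⅖ - 22*U/5 - U*j/5)
z(t, y) = (-461 + y)*(2 - t) (z(t, y) = (t + (2 - 2*t))*(y - 461) = (2 - t)*(-461 + y) = (-461 + y)*(2 - t))
z(K(L, -4), -204) - 426617 = (-922 + 2*(-204) + 461*(⅖ - 22/5*5 - ⅕*5*(-4)) - 1*(⅖ - 22/5*5 - ⅕*5*(-4))*(-204)) - 426617 = (-922 - 408 + 461*(⅖ - 22 + 4) - 1*(⅖ - 22 + 4)*(-204)) - 426617 = (-922 - 408 + 461*(-88/5) - 1*(-88/5)*(-204)) - 426617 = (-922 - 408 - 40568/5 - 17952/5) - 426617 = -13034 - 426617 = -439651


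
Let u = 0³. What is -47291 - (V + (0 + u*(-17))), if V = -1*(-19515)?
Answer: -66806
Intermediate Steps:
u = 0
V = 19515
-47291 - (V + (0 + u*(-17))) = -47291 - (19515 + (0 + 0*(-17))) = -47291 - (19515 + (0 + 0)) = -47291 - (19515 + 0) = -47291 - 1*19515 = -47291 - 19515 = -66806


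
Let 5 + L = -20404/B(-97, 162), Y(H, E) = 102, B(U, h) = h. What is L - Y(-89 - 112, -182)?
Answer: -18869/81 ≈ -232.95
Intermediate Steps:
L = -10607/81 (L = -5 - 20404/162 = -5 - 20404*1/162 = -5 - 10202/81 = -10607/81 ≈ -130.95)
L - Y(-89 - 112, -182) = -10607/81 - 1*102 = -10607/81 - 102 = -18869/81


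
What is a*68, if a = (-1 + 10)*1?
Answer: 612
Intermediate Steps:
a = 9 (a = 9*1 = 9)
a*68 = 9*68 = 612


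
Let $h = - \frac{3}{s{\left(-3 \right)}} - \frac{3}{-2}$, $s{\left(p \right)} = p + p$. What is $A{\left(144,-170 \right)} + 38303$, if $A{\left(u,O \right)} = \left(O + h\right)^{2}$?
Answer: $66527$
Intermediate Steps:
$s{\left(p \right)} = 2 p$
$h = 2$ ($h = - \frac{3}{2 \left(-3\right)} - \frac{3}{-2} = - \frac{3}{-6} - - \frac{3}{2} = \left(-3\right) \left(- \frac{1}{6}\right) + \frac{3}{2} = \frac{1}{2} + \frac{3}{2} = 2$)
$A{\left(u,O \right)} = \left(2 + O\right)^{2}$ ($A{\left(u,O \right)} = \left(O + 2\right)^{2} = \left(2 + O\right)^{2}$)
$A{\left(144,-170 \right)} + 38303 = \left(2 - 170\right)^{2} + 38303 = \left(-168\right)^{2} + 38303 = 28224 + 38303 = 66527$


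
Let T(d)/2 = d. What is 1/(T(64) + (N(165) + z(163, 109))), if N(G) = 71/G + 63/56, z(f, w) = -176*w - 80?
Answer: -1320/25257467 ≈ -5.2262e-5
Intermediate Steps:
T(d) = 2*d
z(f, w) = -80 - 176*w
N(G) = 9/8 + 71/G (N(G) = 71/G + 63*(1/56) = 71/G + 9/8 = 9/8 + 71/G)
1/(T(64) + (N(165) + z(163, 109))) = 1/(2*64 + ((9/8 + 71/165) + (-80 - 176*109))) = 1/(128 + ((9/8 + 71*(1/165)) + (-80 - 19184))) = 1/(128 + ((9/8 + 71/165) - 19264)) = 1/(128 + (2053/1320 - 19264)) = 1/(128 - 25426427/1320) = 1/(-25257467/1320) = -1320/25257467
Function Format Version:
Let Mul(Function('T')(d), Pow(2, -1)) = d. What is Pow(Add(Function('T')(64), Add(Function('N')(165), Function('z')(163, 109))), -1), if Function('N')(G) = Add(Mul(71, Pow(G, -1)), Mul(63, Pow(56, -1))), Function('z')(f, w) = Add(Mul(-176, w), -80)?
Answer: Rational(-1320, 25257467) ≈ -5.2262e-5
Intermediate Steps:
Function('T')(d) = Mul(2, d)
Function('z')(f, w) = Add(-80, Mul(-176, w))
Function('N')(G) = Add(Rational(9, 8), Mul(71, Pow(G, -1))) (Function('N')(G) = Add(Mul(71, Pow(G, -1)), Mul(63, Rational(1, 56))) = Add(Mul(71, Pow(G, -1)), Rational(9, 8)) = Add(Rational(9, 8), Mul(71, Pow(G, -1))))
Pow(Add(Function('T')(64), Add(Function('N')(165), Function('z')(163, 109))), -1) = Pow(Add(Mul(2, 64), Add(Add(Rational(9, 8), Mul(71, Pow(165, -1))), Add(-80, Mul(-176, 109)))), -1) = Pow(Add(128, Add(Add(Rational(9, 8), Mul(71, Rational(1, 165))), Add(-80, -19184))), -1) = Pow(Add(128, Add(Add(Rational(9, 8), Rational(71, 165)), -19264)), -1) = Pow(Add(128, Add(Rational(2053, 1320), -19264)), -1) = Pow(Add(128, Rational(-25426427, 1320)), -1) = Pow(Rational(-25257467, 1320), -1) = Rational(-1320, 25257467)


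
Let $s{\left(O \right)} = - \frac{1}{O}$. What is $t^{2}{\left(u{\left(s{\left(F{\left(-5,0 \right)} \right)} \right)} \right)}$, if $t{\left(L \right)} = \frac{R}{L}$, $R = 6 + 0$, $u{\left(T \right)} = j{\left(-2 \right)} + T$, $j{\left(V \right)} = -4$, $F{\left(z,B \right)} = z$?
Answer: $\frac{900}{361} \approx 2.4931$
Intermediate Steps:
$u{\left(T \right)} = -4 + T$
$R = 6$
$t{\left(L \right)} = \frac{6}{L}$
$t^{2}{\left(u{\left(s{\left(F{\left(-5,0 \right)} \right)} \right)} \right)} = \left(\frac{6}{-4 - \frac{1}{-5}}\right)^{2} = \left(\frac{6}{-4 - - \frac{1}{5}}\right)^{2} = \left(\frac{6}{-4 + \frac{1}{5}}\right)^{2} = \left(\frac{6}{- \frac{19}{5}}\right)^{2} = \left(6 \left(- \frac{5}{19}\right)\right)^{2} = \left(- \frac{30}{19}\right)^{2} = \frac{900}{361}$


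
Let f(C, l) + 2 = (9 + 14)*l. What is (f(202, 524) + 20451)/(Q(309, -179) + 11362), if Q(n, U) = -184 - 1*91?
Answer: 32501/11087 ≈ 2.9314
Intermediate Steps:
f(C, l) = -2 + 23*l (f(C, l) = -2 + (9 + 14)*l = -2 + 23*l)
Q(n, U) = -275 (Q(n, U) = -184 - 91 = -275)
(f(202, 524) + 20451)/(Q(309, -179) + 11362) = ((-2 + 23*524) + 20451)/(-275 + 11362) = ((-2 + 12052) + 20451)/11087 = (12050 + 20451)*(1/11087) = 32501*(1/11087) = 32501/11087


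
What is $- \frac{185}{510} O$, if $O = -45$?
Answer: $\frac{555}{34} \approx 16.324$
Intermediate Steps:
$- \frac{185}{510} O = - \frac{185}{510} \left(-45\right) = \left(-185\right) \frac{1}{510} \left(-45\right) = \left(- \frac{37}{102}\right) \left(-45\right) = \frac{555}{34}$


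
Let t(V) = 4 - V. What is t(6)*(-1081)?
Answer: 2162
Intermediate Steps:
t(6)*(-1081) = (4 - 1*6)*(-1081) = (4 - 6)*(-1081) = -2*(-1081) = 2162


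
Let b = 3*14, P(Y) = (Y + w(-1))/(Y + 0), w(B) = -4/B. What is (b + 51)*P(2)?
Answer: 279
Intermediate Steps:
P(Y) = (4 + Y)/Y (P(Y) = (Y - 4/(-1))/(Y + 0) = (Y - 4*(-1))/Y = (Y + 4)/Y = (4 + Y)/Y)
b = 42
(b + 51)*P(2) = (42 + 51)*((4 + 2)/2) = 93*((½)*6) = 93*3 = 279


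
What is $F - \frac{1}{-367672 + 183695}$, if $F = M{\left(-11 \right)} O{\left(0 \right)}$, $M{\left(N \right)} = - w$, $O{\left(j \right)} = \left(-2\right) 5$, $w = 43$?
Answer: $\frac{79110111}{183977} \approx 430.0$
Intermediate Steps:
$O{\left(j \right)} = -10$
$M{\left(N \right)} = -43$ ($M{\left(N \right)} = \left(-1\right) 43 = -43$)
$F = 430$ ($F = \left(-43\right) \left(-10\right) = 430$)
$F - \frac{1}{-367672 + 183695} = 430 - \frac{1}{-367672 + 183695} = 430 - \frac{1}{-183977} = 430 - - \frac{1}{183977} = 430 + \frac{1}{183977} = \frac{79110111}{183977}$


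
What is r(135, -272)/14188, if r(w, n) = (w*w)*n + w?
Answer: -4957065/14188 ≈ -349.38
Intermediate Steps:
r(w, n) = w + n*w² (r(w, n) = w²*n + w = n*w² + w = w + n*w²)
r(135, -272)/14188 = (135*(1 - 272*135))/14188 = (135*(1 - 36720))*(1/14188) = (135*(-36719))*(1/14188) = -4957065*1/14188 = -4957065/14188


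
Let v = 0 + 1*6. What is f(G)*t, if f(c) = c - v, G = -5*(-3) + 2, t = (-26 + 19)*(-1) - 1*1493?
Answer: -16346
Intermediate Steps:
t = -1486 (t = -7*(-1) - 1493 = 7 - 1493 = -1486)
v = 6 (v = 0 + 6 = 6)
G = 17 (G = 15 + 2 = 17)
f(c) = -6 + c (f(c) = c - 1*6 = c - 6 = -6 + c)
f(G)*t = (-6 + 17)*(-1486) = 11*(-1486) = -16346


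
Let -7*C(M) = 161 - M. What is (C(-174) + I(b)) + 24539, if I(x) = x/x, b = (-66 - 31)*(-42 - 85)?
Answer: 171445/7 ≈ 24492.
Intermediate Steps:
b = 12319 (b = -97*(-127) = 12319)
I(x) = 1
C(M) = -23 + M/7 (C(M) = -(161 - M)/7 = -23 + M/7)
(C(-174) + I(b)) + 24539 = ((-23 + (⅐)*(-174)) + 1) + 24539 = ((-23 - 174/7) + 1) + 24539 = (-335/7 + 1) + 24539 = -328/7 + 24539 = 171445/7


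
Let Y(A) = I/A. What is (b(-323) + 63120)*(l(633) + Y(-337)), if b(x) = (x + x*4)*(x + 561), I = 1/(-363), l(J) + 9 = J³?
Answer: -9967604027266041250/122331 ≈ -8.1481e+13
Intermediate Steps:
l(J) = -9 + J³
I = -1/363 ≈ -0.0027548
Y(A) = -1/(363*A)
b(x) = 5*x*(561 + x) (b(x) = (x + 4*x)*(561 + x) = (5*x)*(561 + x) = 5*x*(561 + x))
(b(-323) + 63120)*(l(633) + Y(-337)) = (5*(-323)*(561 - 323) + 63120)*((-9 + 633³) - 1/363/(-337)) = (5*(-323)*238 + 63120)*((-9 + 253636137) - 1/363*(-1/337)) = (-384370 + 63120)*(253636128 + 1/122331) = -321250*31027561174369/122331 = -9967604027266041250/122331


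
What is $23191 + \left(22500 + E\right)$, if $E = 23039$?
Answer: $68730$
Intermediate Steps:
$23191 + \left(22500 + E\right) = 23191 + \left(22500 + 23039\right) = 23191 + 45539 = 68730$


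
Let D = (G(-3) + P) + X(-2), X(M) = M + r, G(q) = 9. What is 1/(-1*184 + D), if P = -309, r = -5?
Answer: -1/491 ≈ -0.0020367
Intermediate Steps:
X(M) = -5 + M (X(M) = M - 5 = -5 + M)
D = -307 (D = (9 - 309) + (-5 - 2) = -300 - 7 = -307)
1/(-1*184 + D) = 1/(-1*184 - 307) = 1/(-184 - 307) = 1/(-491) = -1/491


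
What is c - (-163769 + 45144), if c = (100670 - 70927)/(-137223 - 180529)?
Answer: 37693301257/317752 ≈ 1.1862e+5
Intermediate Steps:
c = -29743/317752 (c = 29743/(-317752) = 29743*(-1/317752) = -29743/317752 ≈ -0.093604)
c - (-163769 + 45144) = -29743/317752 - (-163769 + 45144) = -29743/317752 - 1*(-118625) = -29743/317752 + 118625 = 37693301257/317752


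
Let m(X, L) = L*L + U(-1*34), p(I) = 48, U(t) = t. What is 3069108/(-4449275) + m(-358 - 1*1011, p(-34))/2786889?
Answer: -8543163470762/12399635555475 ≈ -0.68898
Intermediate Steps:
m(X, L) = -34 + L² (m(X, L) = L*L - 1*34 = L² - 34 = -34 + L²)
3069108/(-4449275) + m(-358 - 1*1011, p(-34))/2786889 = 3069108/(-4449275) + (-34 + 48²)/2786889 = 3069108*(-1/4449275) + (-34 + 2304)*(1/2786889) = -3069108/4449275 + 2270*(1/2786889) = -3069108/4449275 + 2270/2786889 = -8543163470762/12399635555475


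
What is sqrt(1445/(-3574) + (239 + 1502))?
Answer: sqrt(22233457286)/3574 ≈ 41.720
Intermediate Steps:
sqrt(1445/(-3574) + (239 + 1502)) = sqrt(1445*(-1/3574) + 1741) = sqrt(-1445/3574 + 1741) = sqrt(6220889/3574) = sqrt(22233457286)/3574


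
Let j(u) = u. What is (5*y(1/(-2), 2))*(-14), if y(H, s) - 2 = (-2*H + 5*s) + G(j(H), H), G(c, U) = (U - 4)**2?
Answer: -4655/2 ≈ -2327.5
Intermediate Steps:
G(c, U) = (-4 + U)**2
y(H, s) = 2 + (-4 + H)**2 - 2*H + 5*s (y(H, s) = 2 + ((-2*H + 5*s) + (-4 + H)**2) = 2 + ((-4 + H)**2 - 2*H + 5*s) = 2 + (-4 + H)**2 - 2*H + 5*s)
(5*y(1/(-2), 2))*(-14) = (5*(18 + (1/(-2))**2 - 10/(-2) + 5*2))*(-14) = (5*(18 + (-1/2)**2 - 10*(-1/2) + 10))*(-14) = (5*(18 + 1/4 + 5 + 10))*(-14) = (5*(133/4))*(-14) = (665/4)*(-14) = -4655/2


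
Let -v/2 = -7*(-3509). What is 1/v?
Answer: -1/49126 ≈ -2.0356e-5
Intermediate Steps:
v = -49126 (v = -(-14)*(-3509) = -2*24563 = -49126)
1/v = 1/(-49126) = -1/49126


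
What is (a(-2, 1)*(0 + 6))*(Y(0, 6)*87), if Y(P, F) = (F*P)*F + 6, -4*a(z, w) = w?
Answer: -783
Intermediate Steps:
a(z, w) = -w/4
Y(P, F) = 6 + P*F² (Y(P, F) = P*F² + 6 = 6 + P*F²)
(a(-2, 1)*(0 + 6))*(Y(0, 6)*87) = ((-¼*1)*(0 + 6))*((6 + 0*6²)*87) = (-¼*6)*((6 + 0*36)*87) = -3*(6 + 0)*87/2 = -9*87 = -3/2*522 = -783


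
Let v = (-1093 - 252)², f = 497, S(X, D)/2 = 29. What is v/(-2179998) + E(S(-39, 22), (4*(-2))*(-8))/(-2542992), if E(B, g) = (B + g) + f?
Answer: -766947586927/923952912336 ≈ -0.83007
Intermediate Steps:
S(X, D) = 58 (S(X, D) = 2*29 = 58)
E(B, g) = 497 + B + g (E(B, g) = (B + g) + 497 = 497 + B + g)
v = 1809025 (v = (-1345)² = 1809025)
v/(-2179998) + E(S(-39, 22), (4*(-2))*(-8))/(-2542992) = 1809025/(-2179998) + (497 + 58 + (4*(-2))*(-8))/(-2542992) = 1809025*(-1/2179998) + (497 + 58 - 8*(-8))*(-1/2542992) = -1809025/2179998 + (497 + 58 + 64)*(-1/2542992) = -1809025/2179998 + 619*(-1/2542992) = -1809025/2179998 - 619/2542992 = -766947586927/923952912336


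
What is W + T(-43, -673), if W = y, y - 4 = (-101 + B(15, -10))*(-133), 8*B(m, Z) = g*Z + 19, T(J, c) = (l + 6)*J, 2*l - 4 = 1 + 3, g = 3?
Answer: 105519/8 ≈ 13190.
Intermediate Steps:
l = 4 (l = 2 + (1 + 3)/2 = 2 + (½)*4 = 2 + 2 = 4)
T(J, c) = 10*J (T(J, c) = (4 + 6)*J = 10*J)
B(m, Z) = 19/8 + 3*Z/8 (B(m, Z) = (3*Z + 19)/8 = (19 + 3*Z)/8 = 19/8 + 3*Z/8)
y = 108959/8 (y = 4 + (-101 + (19/8 + (3/8)*(-10)))*(-133) = 4 + (-101 + (19/8 - 15/4))*(-133) = 4 + (-101 - 11/8)*(-133) = 4 - 819/8*(-133) = 4 + 108927/8 = 108959/8 ≈ 13620.)
W = 108959/8 ≈ 13620.
W + T(-43, -673) = 108959/8 + 10*(-43) = 108959/8 - 430 = 105519/8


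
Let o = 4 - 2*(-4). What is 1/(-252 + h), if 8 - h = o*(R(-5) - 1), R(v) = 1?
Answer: -1/244 ≈ -0.0040984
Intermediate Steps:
o = 12 (o = 4 + 8 = 12)
h = 8 (h = 8 - 12*(1 - 1) = 8 - 12*0 = 8 - 1*0 = 8 + 0 = 8)
1/(-252 + h) = 1/(-252 + 8) = 1/(-244) = -1/244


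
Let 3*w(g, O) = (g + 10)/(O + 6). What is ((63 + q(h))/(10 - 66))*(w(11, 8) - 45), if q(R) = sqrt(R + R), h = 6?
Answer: 801/16 + 89*sqrt(3)/56 ≈ 52.815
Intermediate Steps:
w(g, O) = (10 + g)/(3*(6 + O)) (w(g, O) = ((g + 10)/(O + 6))/3 = ((10 + g)/(6 + O))/3 = (10 + g)/(3*(6 + O)))
q(R) = sqrt(2)*sqrt(R) (q(R) = sqrt(2*R) = sqrt(2)*sqrt(R))
((63 + q(h))/(10 - 66))*(w(11, 8) - 45) = ((63 + sqrt(2)*sqrt(6))/(10 - 66))*((10 + 11)/(3*(6 + 8)) - 45) = ((63 + 2*sqrt(3))/(-56))*((1/3)*21/14 - 45) = ((63 + 2*sqrt(3))*(-1/56))*((1/3)*(1/14)*21 - 45) = (-9/8 - sqrt(3)/28)*(1/2 - 45) = (-9/8 - sqrt(3)/28)*(-89/2) = 801/16 + 89*sqrt(3)/56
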